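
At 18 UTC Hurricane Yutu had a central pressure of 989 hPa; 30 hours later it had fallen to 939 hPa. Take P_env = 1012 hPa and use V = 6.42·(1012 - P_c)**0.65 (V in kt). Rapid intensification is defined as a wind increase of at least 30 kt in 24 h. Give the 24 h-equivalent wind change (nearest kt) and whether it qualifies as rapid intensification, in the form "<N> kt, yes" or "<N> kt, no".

V₁: ΔP = 23, V ≈ 6.42 × 23^0.65 ≈ 49.28 kt.
V₂: ΔP = 73, V ≈ 6.42 × 73^0.65 ≈ 104.40 kt.
ΔV over 30 h = 55.12 kt → 24 h equivalent = 55.12 × 24/30 ≈ 44.10 kt.
44 kt ≥ 30 kt ⇒ rapid intensification.

44 kt, yes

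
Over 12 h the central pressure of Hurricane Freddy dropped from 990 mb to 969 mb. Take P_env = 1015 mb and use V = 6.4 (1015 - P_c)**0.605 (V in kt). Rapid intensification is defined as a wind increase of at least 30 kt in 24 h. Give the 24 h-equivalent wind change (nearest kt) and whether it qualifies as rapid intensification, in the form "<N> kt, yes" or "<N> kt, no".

V₁: ΔP = 25, V ≈ 6.4 × 25^0.605 ≈ 44.87 kt.
V₂: ΔP = 46, V ≈ 6.4 × 46^0.605 ≈ 64.89 kt.
ΔV over 12 h = 20.02 kt → 24 h equivalent = 20.02 × 24/12 ≈ 40.04 kt.
40 kt ≥ 30 kt ⇒ rapid intensification.

40 kt, yes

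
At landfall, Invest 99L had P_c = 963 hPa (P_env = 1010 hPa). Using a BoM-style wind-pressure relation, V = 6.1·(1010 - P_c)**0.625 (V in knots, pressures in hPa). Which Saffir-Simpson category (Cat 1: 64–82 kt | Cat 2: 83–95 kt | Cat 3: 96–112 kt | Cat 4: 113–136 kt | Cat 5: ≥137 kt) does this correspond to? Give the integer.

1

ΔP = 1010 − 963 = 47 hPa.
V ≈ 6.1 × 47^0.625 = 6.1 × 11.09 ≈ 68 kt.
68 kt falls in the Category 1 band.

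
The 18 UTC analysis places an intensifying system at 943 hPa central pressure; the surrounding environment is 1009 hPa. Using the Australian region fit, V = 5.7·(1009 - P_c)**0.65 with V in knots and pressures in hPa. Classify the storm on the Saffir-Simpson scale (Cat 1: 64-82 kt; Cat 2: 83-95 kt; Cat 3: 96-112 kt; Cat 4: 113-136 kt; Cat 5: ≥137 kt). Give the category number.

ΔP = 1009 − 943 = 66 hPa.
V ≈ 5.7 × 66^0.65 = 5.7 × 15.23 ≈ 87 kt.
87 kt falls in the Category 2 band.

2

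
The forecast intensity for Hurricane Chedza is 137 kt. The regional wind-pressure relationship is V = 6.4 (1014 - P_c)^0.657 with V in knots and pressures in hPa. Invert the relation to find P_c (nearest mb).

ΔP = (V / 6.4)^(1/0.657) = (137/6.4)^1.522.
137/6.4 = 21.406; 21.406^1.522 ≈ 105.97 mb.
P_c = 1014 − 105.97 = 908.03 ≈ 908 mb.

908 mb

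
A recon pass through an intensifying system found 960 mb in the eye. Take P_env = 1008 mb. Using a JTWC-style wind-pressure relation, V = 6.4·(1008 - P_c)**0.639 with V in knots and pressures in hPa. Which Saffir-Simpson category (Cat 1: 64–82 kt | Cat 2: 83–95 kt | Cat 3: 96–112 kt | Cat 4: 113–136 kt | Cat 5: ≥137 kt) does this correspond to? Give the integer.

ΔP = 1008 − 960 = 48 mb.
V ≈ 6.4 × 48^0.639 = 6.4 × 11.87 ≈ 76 kt.
76 kt falls in the Category 1 band.

1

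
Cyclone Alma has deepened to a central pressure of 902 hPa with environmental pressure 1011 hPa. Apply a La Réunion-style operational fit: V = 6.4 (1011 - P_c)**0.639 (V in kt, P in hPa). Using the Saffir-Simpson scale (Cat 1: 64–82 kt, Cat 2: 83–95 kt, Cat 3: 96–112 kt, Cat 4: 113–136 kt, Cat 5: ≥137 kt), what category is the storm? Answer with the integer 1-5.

4

ΔP = 1011 − 902 = 109 hPa.
V ≈ 6.4 × 109^0.639 = 6.4 × 20.04 ≈ 128 kt.
128 kt falls in the Category 4 band.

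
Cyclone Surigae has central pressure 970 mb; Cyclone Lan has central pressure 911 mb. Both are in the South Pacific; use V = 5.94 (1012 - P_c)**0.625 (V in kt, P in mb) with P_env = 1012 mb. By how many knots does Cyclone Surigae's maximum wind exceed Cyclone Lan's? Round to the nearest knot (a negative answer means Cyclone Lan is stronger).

Cyclone Surigae: ΔP = 42; V ≈ 5.94 × 42^0.625 ≈ 61.42 kt.
Cyclone Lan: ΔP = 101; V ≈ 5.94 × 101^0.625 ≈ 106.29 kt.
Difference ≈ 61.42 − 106.29 = -44.87 → -45 kt.

-45 kt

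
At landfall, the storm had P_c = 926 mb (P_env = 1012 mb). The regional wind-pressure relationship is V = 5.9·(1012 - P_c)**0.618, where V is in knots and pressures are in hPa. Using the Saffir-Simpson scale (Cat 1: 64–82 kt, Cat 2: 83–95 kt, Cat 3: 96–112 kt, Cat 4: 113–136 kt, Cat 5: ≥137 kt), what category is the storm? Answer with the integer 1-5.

2

ΔP = 1012 − 926 = 86 mb.
V ≈ 5.9 × 86^0.618 = 5.9 × 15.69 ≈ 93 kt.
93 kt falls in the Category 2 band.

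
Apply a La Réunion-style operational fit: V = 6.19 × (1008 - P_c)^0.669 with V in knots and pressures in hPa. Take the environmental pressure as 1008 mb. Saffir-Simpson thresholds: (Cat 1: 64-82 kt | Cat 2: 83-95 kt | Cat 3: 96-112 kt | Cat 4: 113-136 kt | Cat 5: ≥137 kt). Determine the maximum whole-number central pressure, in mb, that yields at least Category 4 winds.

931 mb

Category 4 begins at V = 113 kt.
Required ΔP = (113/6.19)^(1/0.669) = 18.255^1.495 ≈ 76.82 mb.
P_c ≤ 1008 − 76.82 = 931.18, so the highest integer P_c is 931 mb.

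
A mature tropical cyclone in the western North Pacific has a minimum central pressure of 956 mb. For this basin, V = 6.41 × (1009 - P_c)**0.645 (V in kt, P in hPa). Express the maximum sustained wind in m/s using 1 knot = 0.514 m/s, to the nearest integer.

ΔP = 1009 − 956 = 53 mb.
V ≈ 6.41 × 53^0.645 = 6.41 × 12.947 ≈ 82.988 kt.
82.988 × 0.514 ≈ 42.66 m/s → 43 m/s.

43 m/s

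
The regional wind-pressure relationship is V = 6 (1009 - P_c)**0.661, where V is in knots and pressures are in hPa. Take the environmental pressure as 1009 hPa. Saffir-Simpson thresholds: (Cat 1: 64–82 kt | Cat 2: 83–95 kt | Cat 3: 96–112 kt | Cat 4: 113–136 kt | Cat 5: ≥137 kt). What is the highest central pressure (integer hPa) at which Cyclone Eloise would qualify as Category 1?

973 hPa

Category 1 begins at V = 64 kt.
Required ΔP = (64/6)^(1/0.661) = 10.667^1.513 ≈ 35.91 hPa.
P_c ≤ 1009 − 35.91 = 973.09, so the highest integer P_c is 973 hPa.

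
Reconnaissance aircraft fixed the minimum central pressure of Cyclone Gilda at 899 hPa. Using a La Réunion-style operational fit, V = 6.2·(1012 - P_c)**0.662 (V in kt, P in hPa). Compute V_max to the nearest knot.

142 kt

ΔP = 1012 − 899 = 113 hPa.
113^0.662 ≈ 22.863.
V ≈ 6.2 × 22.863 ≈ 141.8 kt.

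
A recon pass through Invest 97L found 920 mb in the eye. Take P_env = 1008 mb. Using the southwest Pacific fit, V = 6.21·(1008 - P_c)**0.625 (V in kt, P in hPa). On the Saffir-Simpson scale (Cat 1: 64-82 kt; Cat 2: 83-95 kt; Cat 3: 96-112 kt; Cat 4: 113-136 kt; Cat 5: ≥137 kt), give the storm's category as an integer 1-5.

ΔP = 1008 − 920 = 88 mb.
V ≈ 6.21 × 88^0.625 = 6.21 × 16.42 ≈ 102 kt.
102 kt falls in the Category 3 band.

3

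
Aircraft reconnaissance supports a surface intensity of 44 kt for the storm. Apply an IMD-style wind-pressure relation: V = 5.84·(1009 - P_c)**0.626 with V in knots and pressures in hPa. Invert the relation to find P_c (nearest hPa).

984 hPa

ΔP = (V / 5.84)^(1/0.626) = (44/5.84)^1.597.
44/5.84 = 7.534; 7.534^1.597 ≈ 25.18 hPa.
P_c = 1009 − 25.18 = 983.82 ≈ 984 hPa.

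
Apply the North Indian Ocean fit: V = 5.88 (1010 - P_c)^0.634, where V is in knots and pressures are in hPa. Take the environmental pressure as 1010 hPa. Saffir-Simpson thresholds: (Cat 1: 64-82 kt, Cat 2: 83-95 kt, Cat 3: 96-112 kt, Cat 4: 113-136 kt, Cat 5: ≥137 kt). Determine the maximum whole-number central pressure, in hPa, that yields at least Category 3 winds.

Category 3 begins at V = 96 kt.
Required ΔP = (96/5.88)^(1/0.634) = 16.327^1.577 ≈ 81.86 hPa.
P_c ≤ 1010 − 81.86 = 928.14, so the highest integer P_c is 928 hPa.

928 hPa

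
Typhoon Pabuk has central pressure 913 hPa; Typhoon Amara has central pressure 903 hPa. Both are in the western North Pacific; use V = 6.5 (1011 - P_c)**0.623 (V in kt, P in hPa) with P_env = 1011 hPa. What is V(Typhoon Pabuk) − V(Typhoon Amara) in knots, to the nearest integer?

Typhoon Pabuk: ΔP = 98; V ≈ 6.5 × 98^0.623 ≈ 113.10 kt.
Typhoon Amara: ΔP = 108; V ≈ 6.5 × 108^0.623 ≈ 120.15 kt.
Difference ≈ 113.10 − 120.15 = -7.05 → -7 kt.

-7 kt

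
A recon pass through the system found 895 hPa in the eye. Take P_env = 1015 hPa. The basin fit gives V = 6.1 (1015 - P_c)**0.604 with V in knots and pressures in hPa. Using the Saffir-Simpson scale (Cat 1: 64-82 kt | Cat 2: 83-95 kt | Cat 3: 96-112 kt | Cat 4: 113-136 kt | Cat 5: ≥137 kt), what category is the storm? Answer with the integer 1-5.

ΔP = 1015 − 895 = 120 hPa.
V ≈ 6.1 × 120^0.604 = 6.1 × 18.02 ≈ 110 kt.
110 kt falls in the Category 3 band.

3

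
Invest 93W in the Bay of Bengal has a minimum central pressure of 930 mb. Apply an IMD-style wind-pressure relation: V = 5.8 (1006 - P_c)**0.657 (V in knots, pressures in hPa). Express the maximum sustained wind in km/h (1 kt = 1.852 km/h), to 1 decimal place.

ΔP = 1006 − 930 = 76 mb.
V ≈ 5.8 × 76^0.657 = 5.8 × 17.207 ≈ 99.798 kt.
99.798 × 1.852 ≈ 184.83 km/h → 184.8 km/h.

184.8 km/h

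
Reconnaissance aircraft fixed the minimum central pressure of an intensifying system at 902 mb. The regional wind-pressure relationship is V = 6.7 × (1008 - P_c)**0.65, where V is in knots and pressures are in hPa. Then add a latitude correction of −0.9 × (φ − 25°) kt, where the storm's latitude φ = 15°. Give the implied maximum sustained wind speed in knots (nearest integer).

148 kt

ΔP = 1008 − 902 = 106 mb.
106^0.65 ≈ 20.723.
V ≈ 6.7 × 20.723 ≈ 138.8 kt.
Latitude correction: −0.9 × (15 − 25) = 9 kt.
Corrected V ≈ 147.8 kt → 148 kt.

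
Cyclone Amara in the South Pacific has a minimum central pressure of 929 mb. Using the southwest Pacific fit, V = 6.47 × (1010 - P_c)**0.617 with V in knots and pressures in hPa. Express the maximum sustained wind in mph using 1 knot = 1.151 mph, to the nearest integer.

112 mph

ΔP = 1010 − 929 = 81 mb.
V ≈ 6.47 × 81^0.617 = 6.47 × 15.050 ≈ 97.373 kt.
97.373 × 1.151 ≈ 112.08 mph → 112 mph.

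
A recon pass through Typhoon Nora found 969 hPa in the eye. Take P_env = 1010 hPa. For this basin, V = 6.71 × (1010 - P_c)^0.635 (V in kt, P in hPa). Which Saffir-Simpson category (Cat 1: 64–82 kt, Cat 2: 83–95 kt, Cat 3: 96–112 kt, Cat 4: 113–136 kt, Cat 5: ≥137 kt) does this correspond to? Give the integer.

1

ΔP = 1010 − 969 = 41 hPa.
V ≈ 6.71 × 41^0.635 = 6.71 × 10.57 ≈ 71 kt.
71 kt falls in the Category 1 band.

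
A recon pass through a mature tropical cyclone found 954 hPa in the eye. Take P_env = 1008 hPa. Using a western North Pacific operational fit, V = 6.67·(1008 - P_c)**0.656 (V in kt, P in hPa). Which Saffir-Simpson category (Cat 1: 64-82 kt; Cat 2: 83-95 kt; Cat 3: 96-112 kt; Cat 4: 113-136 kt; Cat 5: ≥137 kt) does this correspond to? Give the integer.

2

ΔP = 1008 − 954 = 54 hPa.
V ≈ 6.67 × 54^0.656 = 6.67 × 13.69 ≈ 91 kt.
91 kt falls in the Category 2 band.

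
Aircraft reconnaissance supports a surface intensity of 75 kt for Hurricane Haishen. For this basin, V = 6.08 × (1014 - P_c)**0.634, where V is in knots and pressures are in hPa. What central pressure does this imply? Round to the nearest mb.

ΔP = (V / 6.08)^(1/0.634) = (75/6.08)^1.577.
75/6.08 = 12.336; 12.336^1.577 ≈ 52.61 mb.
P_c = 1014 − 52.61 = 961.39 ≈ 961 mb.

961 mb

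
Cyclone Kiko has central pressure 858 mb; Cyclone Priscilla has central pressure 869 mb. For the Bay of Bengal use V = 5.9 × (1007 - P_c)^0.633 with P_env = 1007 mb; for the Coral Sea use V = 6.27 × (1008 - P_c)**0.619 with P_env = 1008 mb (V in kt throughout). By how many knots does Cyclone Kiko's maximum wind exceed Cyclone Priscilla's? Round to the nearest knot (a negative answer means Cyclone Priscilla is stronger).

7 kt

Cyclone Kiko: ΔP = 149; V ≈ 5.9 × 149^0.633 ≈ 140.11 kt.
Cyclone Priscilla: ΔP = 139; V ≈ 6.27 × 139^0.619 ≈ 132.98 kt.
Difference ≈ 140.11 − 132.98 = 7.13 → 7 kt.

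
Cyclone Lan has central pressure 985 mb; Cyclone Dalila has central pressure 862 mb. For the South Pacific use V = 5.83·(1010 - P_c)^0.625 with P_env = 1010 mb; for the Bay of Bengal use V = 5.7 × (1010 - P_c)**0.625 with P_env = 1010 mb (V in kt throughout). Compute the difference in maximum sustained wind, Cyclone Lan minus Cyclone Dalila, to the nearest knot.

-86 kt

Cyclone Lan: ΔP = 25; V ≈ 5.83 × 25^0.625 ≈ 43.59 kt.
Cyclone Dalila: ΔP = 148; V ≈ 5.7 × 148^0.625 ≈ 129.51 kt.
Difference ≈ 43.59 − 129.51 = -85.92 → -86 kt.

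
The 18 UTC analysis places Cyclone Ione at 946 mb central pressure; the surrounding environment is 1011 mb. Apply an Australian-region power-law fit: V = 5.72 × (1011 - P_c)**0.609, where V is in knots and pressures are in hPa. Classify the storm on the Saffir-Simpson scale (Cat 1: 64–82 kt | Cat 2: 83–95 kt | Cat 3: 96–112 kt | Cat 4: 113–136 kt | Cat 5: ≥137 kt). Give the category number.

1

ΔP = 1011 − 946 = 65 mb.
V ≈ 5.72 × 65^0.609 = 5.72 × 12.71 ≈ 73 kt.
73 kt falls in the Category 1 band.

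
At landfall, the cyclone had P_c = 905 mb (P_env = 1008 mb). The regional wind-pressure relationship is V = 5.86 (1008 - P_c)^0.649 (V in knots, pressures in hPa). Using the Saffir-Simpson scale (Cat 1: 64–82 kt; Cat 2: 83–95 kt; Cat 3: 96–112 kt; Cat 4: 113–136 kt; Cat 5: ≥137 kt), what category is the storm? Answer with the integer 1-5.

4

ΔP = 1008 − 905 = 103 mb.
V ≈ 5.86 × 103^0.649 = 5.86 × 20.25 ≈ 119 kt.
119 kt falls in the Category 4 band.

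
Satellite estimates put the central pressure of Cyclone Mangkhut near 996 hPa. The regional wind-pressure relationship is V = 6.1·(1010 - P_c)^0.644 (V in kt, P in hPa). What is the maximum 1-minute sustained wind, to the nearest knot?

ΔP = 1010 − 996 = 14 hPa.
14^0.644 ≈ 5.472.
V ≈ 6.1 × 5.472 ≈ 33.4 kt.

33 kt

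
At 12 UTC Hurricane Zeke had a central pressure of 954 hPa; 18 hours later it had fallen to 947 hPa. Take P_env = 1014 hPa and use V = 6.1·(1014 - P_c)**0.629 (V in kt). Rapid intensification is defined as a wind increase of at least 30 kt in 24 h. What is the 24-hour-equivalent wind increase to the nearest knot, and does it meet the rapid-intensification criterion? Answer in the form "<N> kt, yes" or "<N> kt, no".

V₁: ΔP = 60, V ≈ 6.1 × 60^0.629 ≈ 80.13 kt.
V₂: ΔP = 67, V ≈ 6.1 × 67^0.629 ≈ 85.89 kt.
ΔV over 18 h = 5.76 kt → 24 h equivalent = 5.76 × 24/18 ≈ 7.68 kt.
8 kt < 30 kt ⇒ not rapid intensification.

8 kt, no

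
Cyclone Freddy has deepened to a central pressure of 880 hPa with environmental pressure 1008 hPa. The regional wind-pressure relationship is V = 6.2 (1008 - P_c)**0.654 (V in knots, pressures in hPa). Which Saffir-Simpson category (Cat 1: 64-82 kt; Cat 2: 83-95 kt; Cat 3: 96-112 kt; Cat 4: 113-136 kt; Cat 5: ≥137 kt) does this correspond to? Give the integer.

5

ΔP = 1008 − 880 = 128 hPa.
V ≈ 6.2 × 128^0.654 = 6.2 × 23.88 ≈ 148 kt.
148 kt falls in the Category 5 band.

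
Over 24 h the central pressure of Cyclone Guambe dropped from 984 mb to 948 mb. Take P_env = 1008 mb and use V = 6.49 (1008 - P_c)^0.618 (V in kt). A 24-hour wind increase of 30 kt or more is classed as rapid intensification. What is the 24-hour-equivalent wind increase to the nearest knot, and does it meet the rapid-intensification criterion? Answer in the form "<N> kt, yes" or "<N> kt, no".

35 kt, yes

V₁: ΔP = 24, V ≈ 6.49 × 24^0.618 ≈ 46.26 kt.
V₂: ΔP = 60, V ≈ 6.49 × 60^0.618 ≈ 81.50 kt.
ΔV over 24 h = 35.24 kt → 24 h equivalent = 35.24 × 24/24 ≈ 35.24 kt.
35 kt ≥ 30 kt ⇒ rapid intensification.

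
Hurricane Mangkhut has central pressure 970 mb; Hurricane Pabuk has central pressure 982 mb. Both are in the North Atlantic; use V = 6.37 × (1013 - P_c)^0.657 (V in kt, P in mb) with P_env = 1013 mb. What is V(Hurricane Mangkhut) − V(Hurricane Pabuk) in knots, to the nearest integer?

15 kt

Hurricane Mangkhut: ΔP = 43; V ≈ 6.37 × 43^0.657 ≈ 75.39 kt.
Hurricane Pabuk: ΔP = 31; V ≈ 6.37 × 31^0.657 ≈ 60.81 kt.
Difference ≈ 75.39 − 60.81 = 14.58 → 15 kt.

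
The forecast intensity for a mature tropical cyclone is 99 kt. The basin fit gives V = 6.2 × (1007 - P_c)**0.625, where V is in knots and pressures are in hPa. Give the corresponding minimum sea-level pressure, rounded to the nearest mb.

923 mb

ΔP = (V / 6.2)^(1/0.625) = (99/6.2)^1.600.
99/6.2 = 15.968; 15.968^1.600 ≈ 84.18 mb.
P_c = 1007 − 84.18 = 922.82 ≈ 923 mb.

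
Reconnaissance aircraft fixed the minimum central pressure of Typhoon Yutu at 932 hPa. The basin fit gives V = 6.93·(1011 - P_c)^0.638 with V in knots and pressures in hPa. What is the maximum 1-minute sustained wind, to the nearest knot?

ΔP = 1011 − 932 = 79 hPa.
79^0.638 ≈ 16.244.
V ≈ 6.93 × 16.244 ≈ 112.6 kt.

113 kt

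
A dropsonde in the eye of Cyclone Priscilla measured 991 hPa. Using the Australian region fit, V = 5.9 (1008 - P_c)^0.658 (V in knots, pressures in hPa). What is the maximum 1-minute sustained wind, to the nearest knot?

38 kt

ΔP = 1008 − 991 = 17 hPa.
17^0.658 ≈ 6.451.
V ≈ 5.9 × 6.451 ≈ 38.1 kt.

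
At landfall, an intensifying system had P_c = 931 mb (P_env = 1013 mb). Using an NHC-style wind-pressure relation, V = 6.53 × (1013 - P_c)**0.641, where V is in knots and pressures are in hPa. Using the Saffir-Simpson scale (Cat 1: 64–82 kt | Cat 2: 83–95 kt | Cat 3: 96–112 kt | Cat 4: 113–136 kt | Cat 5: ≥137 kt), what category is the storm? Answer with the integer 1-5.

3

ΔP = 1013 − 931 = 82 mb.
V ≈ 6.53 × 82^0.641 = 6.53 × 16.86 ≈ 110 kt.
110 kt falls in the Category 3 band.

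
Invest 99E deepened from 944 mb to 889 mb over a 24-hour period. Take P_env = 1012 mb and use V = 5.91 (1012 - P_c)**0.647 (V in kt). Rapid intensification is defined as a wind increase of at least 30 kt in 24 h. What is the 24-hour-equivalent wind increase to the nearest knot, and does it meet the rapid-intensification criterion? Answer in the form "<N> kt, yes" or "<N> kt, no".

V₁: ΔP = 68, V ≈ 5.91 × 68^0.647 ≈ 90.62 kt.
V₂: ΔP = 123, V ≈ 5.91 × 123^0.647 ≈ 132.97 kt.
ΔV over 24 h = 42.35 kt → 24 h equivalent = 42.35 × 24/24 ≈ 42.35 kt.
42 kt ≥ 30 kt ⇒ rapid intensification.

42 kt, yes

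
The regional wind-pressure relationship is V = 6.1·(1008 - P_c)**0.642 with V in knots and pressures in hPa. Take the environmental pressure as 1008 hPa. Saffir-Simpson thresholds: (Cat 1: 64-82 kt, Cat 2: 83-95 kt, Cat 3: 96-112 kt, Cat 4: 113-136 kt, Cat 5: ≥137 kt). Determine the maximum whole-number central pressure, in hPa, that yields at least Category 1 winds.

Category 1 begins at V = 64 kt.
Required ΔP = (64/6.1)^(1/0.642) = 10.492^1.558 ≈ 38.91 hPa.
P_c ≤ 1008 − 38.91 = 969.09, so the highest integer P_c is 969 hPa.

969 hPa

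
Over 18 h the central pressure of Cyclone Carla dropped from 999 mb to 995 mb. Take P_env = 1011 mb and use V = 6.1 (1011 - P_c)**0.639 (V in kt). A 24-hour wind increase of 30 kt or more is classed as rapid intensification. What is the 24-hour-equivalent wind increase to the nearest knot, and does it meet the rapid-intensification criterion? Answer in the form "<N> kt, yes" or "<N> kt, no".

8 kt, no

V₁: ΔP = 12, V ≈ 6.1 × 12^0.639 ≈ 29.85 kt.
V₂: ΔP = 16, V ≈ 6.1 × 16^0.639 ≈ 35.87 kt.
ΔV over 18 h = 6.02 kt → 24 h equivalent = 6.02 × 24/18 ≈ 8.03 kt.
8 kt < 30 kt ⇒ not rapid intensification.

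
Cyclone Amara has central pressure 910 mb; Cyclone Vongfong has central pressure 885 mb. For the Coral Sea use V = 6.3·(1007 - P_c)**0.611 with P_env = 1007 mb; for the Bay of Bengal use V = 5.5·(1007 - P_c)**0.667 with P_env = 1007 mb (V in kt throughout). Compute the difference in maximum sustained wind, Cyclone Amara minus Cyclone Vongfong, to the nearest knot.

Cyclone Amara: ΔP = 97; V ≈ 6.3 × 97^0.611 ≈ 103.10 kt.
Cyclone Vongfong: ΔP = 122; V ≈ 5.5 × 122^0.667 ≈ 135.51 kt.
Difference ≈ 103.10 − 135.51 = -32.41 → -32 kt.

-32 kt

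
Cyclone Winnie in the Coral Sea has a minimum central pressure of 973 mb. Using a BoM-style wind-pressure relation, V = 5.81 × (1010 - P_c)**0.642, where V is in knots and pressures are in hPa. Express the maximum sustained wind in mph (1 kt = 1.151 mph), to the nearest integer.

ΔP = 1010 − 973 = 37 mb.
V ≈ 5.81 × 37^0.642 = 5.81 × 10.157 ≈ 59.015 kt.
59.015 × 1.151 ≈ 67.93 mph → 68 mph.

68 mph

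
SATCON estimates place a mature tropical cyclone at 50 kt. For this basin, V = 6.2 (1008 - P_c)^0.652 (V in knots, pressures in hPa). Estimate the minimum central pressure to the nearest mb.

983 mb

ΔP = (V / 6.2)^(1/0.652) = (50/6.2)^1.534.
50/6.2 = 8.065; 8.065^1.534 ≈ 24.57 mb.
P_c = 1008 − 24.57 = 983.43 ≈ 983 mb.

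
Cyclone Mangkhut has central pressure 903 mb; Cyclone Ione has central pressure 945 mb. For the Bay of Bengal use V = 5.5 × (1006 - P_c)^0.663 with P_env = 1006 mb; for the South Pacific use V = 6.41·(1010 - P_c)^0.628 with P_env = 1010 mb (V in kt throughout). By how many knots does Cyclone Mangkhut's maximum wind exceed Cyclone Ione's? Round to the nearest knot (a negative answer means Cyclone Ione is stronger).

Cyclone Mangkhut: ΔP = 103; V ≈ 5.5 × 103^0.663 ≈ 118.82 kt.
Cyclone Ione: ΔP = 65; V ≈ 6.41 × 65^0.628 ≈ 88.18 kt.
Difference ≈ 118.82 − 88.18 = 30.64 → 31 kt.

31 kt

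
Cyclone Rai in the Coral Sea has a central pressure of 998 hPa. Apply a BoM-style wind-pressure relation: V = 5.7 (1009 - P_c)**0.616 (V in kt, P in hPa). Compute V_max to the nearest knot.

25 kt

ΔP = 1009 − 998 = 11 hPa.
11^0.616 ≈ 4.380.
V ≈ 5.7 × 4.380 ≈ 25.0 kt.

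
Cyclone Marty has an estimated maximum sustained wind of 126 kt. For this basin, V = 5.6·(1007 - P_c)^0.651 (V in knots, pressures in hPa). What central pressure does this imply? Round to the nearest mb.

888 mb

ΔP = (V / 5.6)^(1/0.651) = (126/5.6)^1.536.
126/5.6 = 22.500; 22.500^1.536 ≈ 119.42 mb.
P_c = 1007 − 119.42 = 887.58 ≈ 888 mb.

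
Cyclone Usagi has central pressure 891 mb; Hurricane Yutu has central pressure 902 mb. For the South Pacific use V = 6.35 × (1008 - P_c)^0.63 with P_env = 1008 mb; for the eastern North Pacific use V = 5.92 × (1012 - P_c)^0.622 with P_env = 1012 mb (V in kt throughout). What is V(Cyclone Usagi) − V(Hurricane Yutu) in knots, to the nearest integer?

Cyclone Usagi: ΔP = 117; V ≈ 6.35 × 117^0.63 ≈ 127.56 kt.
Hurricane Yutu: ΔP = 110; V ≈ 5.92 × 110^0.622 ≈ 110.17 kt.
Difference ≈ 127.56 − 110.17 = 17.39 → 17 kt.

17 kt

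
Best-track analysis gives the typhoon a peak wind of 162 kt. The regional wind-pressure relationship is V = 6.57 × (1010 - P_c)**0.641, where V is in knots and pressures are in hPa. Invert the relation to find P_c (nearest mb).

862 mb

ΔP = (V / 6.57)^(1/0.641) = (162/6.57)^1.560.
162/6.57 = 24.658; 24.658^1.560 ≈ 148.43 mb.
P_c = 1010 − 148.43 = 861.57 ≈ 862 mb.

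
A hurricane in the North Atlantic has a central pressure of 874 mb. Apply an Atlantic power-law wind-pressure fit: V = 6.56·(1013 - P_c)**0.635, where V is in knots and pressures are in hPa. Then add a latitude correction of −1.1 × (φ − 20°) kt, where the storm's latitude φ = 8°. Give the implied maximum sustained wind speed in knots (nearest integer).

164 kt

ΔP = 1013 − 874 = 139 mb.
139^0.635 ≈ 22.952.
V ≈ 6.56 × 22.952 ≈ 150.6 kt.
Latitude correction: −1.1 × (8 − 20) = 13.2 kt.
Corrected V ≈ 163.8 kt → 164 kt.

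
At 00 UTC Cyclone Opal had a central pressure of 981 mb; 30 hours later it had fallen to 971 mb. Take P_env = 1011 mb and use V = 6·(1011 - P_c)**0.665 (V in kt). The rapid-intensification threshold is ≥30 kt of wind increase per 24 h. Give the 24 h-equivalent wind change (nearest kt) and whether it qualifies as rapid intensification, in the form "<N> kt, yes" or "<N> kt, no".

10 kt, no

V₁: ΔP = 30, V ≈ 6 × 30^0.665 ≈ 57.60 kt.
V₂: ΔP = 40, V ≈ 6 × 40^0.665 ≈ 69.75 kt.
ΔV over 30 h = 12.15 kt → 24 h equivalent = 12.15 × 24/30 ≈ 9.72 kt.
10 kt < 30 kt ⇒ not rapid intensification.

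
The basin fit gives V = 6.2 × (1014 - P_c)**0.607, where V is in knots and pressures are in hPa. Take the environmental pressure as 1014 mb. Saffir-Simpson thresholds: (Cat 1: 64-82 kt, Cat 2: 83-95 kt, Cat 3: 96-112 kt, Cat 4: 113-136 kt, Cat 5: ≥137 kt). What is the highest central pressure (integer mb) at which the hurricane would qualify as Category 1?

Category 1 begins at V = 64 kt.
Required ΔP = (64/6.2)^(1/0.607) = 10.323^1.647 ≈ 46.79 mb.
P_c ≤ 1014 − 46.79 = 967.21, so the highest integer P_c is 967 mb.

967 mb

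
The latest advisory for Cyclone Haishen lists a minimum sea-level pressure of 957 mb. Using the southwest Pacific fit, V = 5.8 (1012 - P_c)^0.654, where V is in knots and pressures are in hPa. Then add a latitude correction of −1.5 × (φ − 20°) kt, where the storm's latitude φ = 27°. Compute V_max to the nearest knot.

ΔP = 1012 − 957 = 55 mb.
55^0.654 ≈ 13.747.
V ≈ 5.8 × 13.747 ≈ 79.7 kt.
Latitude correction: −1.5 × (27 − 20) = -10.5 kt.
Corrected V ≈ 69.2 kt → 69 kt.

69 kt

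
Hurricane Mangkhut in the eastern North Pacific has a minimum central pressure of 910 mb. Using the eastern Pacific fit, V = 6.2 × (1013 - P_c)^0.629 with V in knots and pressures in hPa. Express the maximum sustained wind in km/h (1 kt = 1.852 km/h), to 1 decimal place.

211.9 km/h

ΔP = 1013 − 910 = 103 mb.
V ≈ 6.2 × 103^0.629 = 6.2 × 18.453 ≈ 114.411 kt.
114.411 × 1.852 ≈ 211.89 km/h → 211.9 km/h.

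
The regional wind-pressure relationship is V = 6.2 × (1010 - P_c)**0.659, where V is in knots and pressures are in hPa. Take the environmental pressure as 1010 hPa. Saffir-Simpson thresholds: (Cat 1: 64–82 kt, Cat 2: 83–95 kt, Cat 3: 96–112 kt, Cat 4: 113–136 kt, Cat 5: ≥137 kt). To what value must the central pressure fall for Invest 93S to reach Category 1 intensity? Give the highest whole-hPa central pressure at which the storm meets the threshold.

975 hPa

Category 1 begins at V = 64 kt.
Required ΔP = (64/6.2)^(1/0.659) = 10.323^1.517 ≈ 34.54 hPa.
P_c ≤ 1010 − 34.54 = 975.46, so the highest integer P_c is 975 hPa.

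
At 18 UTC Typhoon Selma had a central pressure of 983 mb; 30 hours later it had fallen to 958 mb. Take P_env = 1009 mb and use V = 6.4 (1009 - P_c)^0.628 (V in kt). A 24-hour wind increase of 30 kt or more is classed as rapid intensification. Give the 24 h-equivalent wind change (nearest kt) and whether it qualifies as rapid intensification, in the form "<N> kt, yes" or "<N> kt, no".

V₁: ΔP = 26, V ≈ 6.4 × 26^0.628 ≈ 49.52 kt.
V₂: ΔP = 51, V ≈ 6.4 × 51^0.628 ≈ 75.60 kt.
ΔV over 30 h = 26.08 kt → 24 h equivalent = 26.08 × 24/30 ≈ 20.86 kt.
21 kt < 30 kt ⇒ not rapid intensification.

21 kt, no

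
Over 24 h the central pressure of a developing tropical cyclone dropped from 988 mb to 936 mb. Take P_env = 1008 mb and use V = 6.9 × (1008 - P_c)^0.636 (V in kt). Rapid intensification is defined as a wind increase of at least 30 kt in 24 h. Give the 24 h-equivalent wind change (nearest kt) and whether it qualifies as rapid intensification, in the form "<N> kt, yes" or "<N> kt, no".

V₁: ΔP = 20, V ≈ 6.9 × 20^0.636 ≈ 46.38 kt.
V₂: ΔP = 72, V ≈ 6.9 × 72^0.636 ≈ 104.74 kt.
ΔV over 24 h = 58.36 kt → 24 h equivalent = 58.36 × 24/24 ≈ 58.36 kt.
58 kt ≥ 30 kt ⇒ rapid intensification.

58 kt, yes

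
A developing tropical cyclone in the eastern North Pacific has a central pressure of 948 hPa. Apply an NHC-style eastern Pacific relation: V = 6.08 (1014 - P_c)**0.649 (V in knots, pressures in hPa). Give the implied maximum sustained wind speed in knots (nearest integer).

92 kt

ΔP = 1014 − 948 = 66 hPa.
66^0.649 ≈ 15.166.
V ≈ 6.08 × 15.166 ≈ 92.2 kt.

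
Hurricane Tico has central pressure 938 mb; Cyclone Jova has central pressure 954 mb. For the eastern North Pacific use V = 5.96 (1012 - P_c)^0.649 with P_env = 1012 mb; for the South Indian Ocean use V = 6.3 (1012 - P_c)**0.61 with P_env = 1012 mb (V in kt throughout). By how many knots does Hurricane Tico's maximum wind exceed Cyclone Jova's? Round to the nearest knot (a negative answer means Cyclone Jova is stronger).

22 kt

Hurricane Tico: ΔP = 74; V ≈ 5.96 × 74^0.649 ≈ 97.36 kt.
Cyclone Jova: ΔP = 58; V ≈ 6.3 × 58^0.61 ≈ 74.99 kt.
Difference ≈ 97.36 − 74.99 = 22.37 → 22 kt.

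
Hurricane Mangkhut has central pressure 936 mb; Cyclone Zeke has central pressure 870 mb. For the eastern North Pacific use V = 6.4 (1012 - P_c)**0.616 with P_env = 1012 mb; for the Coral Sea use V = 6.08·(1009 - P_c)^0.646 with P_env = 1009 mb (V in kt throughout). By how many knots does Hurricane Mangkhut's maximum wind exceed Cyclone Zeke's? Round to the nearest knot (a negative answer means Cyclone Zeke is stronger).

Hurricane Mangkhut: ΔP = 76; V ≈ 6.4 × 76^0.616 ≈ 92.21 kt.
Cyclone Zeke: ΔP = 139; V ≈ 6.08 × 139^0.646 ≈ 147.33 kt.
Difference ≈ 92.21 − 147.33 = -55.12 → -55 kt.

-55 kt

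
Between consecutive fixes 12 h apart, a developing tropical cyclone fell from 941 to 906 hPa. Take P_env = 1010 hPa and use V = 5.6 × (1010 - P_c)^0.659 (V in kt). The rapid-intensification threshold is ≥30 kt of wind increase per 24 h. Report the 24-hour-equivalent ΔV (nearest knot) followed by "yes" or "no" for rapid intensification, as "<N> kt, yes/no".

57 kt, yes

V₁: ΔP = 69, V ≈ 5.6 × 69^0.659 ≈ 91.20 kt.
V₂: ΔP = 104, V ≈ 5.6 × 104^0.659 ≈ 119.51 kt.
ΔV over 12 h = 28.31 kt → 24 h equivalent = 28.31 × 24/12 ≈ 56.62 kt.
57 kt ≥ 30 kt ⇒ rapid intensification.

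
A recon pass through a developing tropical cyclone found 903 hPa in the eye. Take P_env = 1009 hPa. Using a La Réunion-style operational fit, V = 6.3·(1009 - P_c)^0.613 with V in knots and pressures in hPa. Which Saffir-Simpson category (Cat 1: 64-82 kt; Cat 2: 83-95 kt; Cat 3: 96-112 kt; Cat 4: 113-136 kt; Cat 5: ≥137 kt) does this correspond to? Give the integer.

3

ΔP = 1009 − 903 = 106 hPa.
V ≈ 6.3 × 106^0.613 = 6.3 × 17.44 ≈ 110 kt.
110 kt falls in the Category 3 band.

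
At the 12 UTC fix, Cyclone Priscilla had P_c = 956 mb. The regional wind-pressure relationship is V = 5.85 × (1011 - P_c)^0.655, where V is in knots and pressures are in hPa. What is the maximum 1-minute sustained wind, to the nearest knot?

ΔP = 1011 − 956 = 55 mb.
55^0.655 ≈ 13.802.
V ≈ 5.85 × 13.802 ≈ 80.7 kt.

81 kt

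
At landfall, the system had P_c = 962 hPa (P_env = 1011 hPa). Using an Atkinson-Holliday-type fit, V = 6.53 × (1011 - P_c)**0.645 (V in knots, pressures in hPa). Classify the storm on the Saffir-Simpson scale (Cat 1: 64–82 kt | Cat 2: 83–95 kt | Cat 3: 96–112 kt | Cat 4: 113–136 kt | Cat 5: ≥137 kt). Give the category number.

1

ΔP = 1011 − 962 = 49 hPa.
V ≈ 6.53 × 49^0.645 = 6.53 × 12.31 ≈ 80 kt.
80 kt falls in the Category 1 band.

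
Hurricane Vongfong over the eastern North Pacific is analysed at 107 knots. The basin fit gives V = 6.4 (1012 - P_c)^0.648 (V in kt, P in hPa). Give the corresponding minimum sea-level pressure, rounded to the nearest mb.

ΔP = (V / 6.4)^(1/0.648) = (107/6.4)^1.543.
107/6.4 = 16.719; 16.719^1.543 ≈ 77.21 mb.
P_c = 1012 − 77.21 = 934.79 ≈ 935 mb.

935 mb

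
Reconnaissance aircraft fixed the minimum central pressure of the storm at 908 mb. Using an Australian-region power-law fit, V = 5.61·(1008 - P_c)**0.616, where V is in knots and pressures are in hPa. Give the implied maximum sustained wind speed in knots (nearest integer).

ΔP = 1008 − 908 = 100 mb.
100^0.616 ≈ 17.061.
V ≈ 5.61 × 17.061 ≈ 95.7 kt.

96 kt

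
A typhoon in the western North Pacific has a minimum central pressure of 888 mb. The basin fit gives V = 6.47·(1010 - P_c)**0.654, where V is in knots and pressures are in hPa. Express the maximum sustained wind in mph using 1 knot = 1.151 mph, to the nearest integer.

ΔP = 1010 − 888 = 122 mb.
V ≈ 6.47 × 122^0.654 = 6.47 × 23.146 ≈ 149.756 kt.
149.756 × 1.151 ≈ 172.37 mph → 172 mph.

172 mph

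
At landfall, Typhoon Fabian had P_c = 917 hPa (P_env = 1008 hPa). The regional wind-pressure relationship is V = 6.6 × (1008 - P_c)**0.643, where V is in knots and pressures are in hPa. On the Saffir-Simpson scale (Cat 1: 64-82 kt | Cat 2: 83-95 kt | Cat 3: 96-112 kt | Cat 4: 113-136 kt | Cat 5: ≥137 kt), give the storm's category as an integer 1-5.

4

ΔP = 1008 − 917 = 91 hPa.
V ≈ 6.6 × 91^0.643 = 6.6 × 18.18 ≈ 120 kt.
120 kt falls in the Category 4 band.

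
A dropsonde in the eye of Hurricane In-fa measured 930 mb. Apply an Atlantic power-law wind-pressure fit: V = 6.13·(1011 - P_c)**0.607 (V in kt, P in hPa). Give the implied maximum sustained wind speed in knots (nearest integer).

ΔP = 1011 − 930 = 81 mb.
81^0.607 ≈ 14.403.
V ≈ 6.13 × 14.403 ≈ 88.3 kt.

88 kt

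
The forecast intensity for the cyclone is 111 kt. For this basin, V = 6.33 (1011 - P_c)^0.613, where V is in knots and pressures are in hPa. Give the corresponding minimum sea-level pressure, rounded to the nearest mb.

ΔP = (V / 6.33)^(1/0.613) = (111/6.33)^1.631.
111/6.33 = 17.536; 17.536^1.631 ≈ 106.96 mb.
P_c = 1011 − 106.96 = 904.04 ≈ 904 mb.

904 mb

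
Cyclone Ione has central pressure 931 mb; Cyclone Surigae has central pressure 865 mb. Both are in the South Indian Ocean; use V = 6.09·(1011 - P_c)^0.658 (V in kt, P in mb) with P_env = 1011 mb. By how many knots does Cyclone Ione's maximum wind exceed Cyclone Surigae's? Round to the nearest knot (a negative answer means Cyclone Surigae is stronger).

-53 kt

Cyclone Ione: ΔP = 80; V ≈ 6.09 × 80^0.658 ≈ 108.86 kt.
Cyclone Surigae: ΔP = 146; V ≈ 6.09 × 146^0.658 ≈ 161.72 kt.
Difference ≈ 108.86 − 161.72 = -52.86 → -53 kt.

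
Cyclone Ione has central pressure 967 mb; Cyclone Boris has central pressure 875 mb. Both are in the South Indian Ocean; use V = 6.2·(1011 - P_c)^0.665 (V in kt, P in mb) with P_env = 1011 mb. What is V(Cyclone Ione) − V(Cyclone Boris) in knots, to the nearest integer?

Cyclone Ione: ΔP = 44; V ≈ 6.2 × 44^0.665 ≈ 76.79 kt.
Cyclone Boris: ΔP = 136; V ≈ 6.2 × 136^0.665 ≈ 162.63 kt.
Difference ≈ 76.79 − 162.63 = -85.84 → -86 kt.

-86 kt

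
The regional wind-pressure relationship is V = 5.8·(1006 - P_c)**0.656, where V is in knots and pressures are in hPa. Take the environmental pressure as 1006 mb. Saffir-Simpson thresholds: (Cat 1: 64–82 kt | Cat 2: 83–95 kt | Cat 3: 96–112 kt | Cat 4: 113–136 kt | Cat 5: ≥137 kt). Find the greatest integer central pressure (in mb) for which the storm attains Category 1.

967 mb

Category 1 begins at V = 64 kt.
Required ΔP = (64/5.8)^(1/0.656) = 11.034^1.524 ≈ 38.87 mb.
P_c ≤ 1006 − 38.87 = 967.13, so the highest integer P_c is 967 mb.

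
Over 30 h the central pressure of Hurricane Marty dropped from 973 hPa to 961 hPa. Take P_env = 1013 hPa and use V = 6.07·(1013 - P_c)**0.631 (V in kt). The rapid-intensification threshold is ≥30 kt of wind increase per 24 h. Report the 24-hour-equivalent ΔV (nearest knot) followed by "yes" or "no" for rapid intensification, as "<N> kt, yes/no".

V₁: ΔP = 40, V ≈ 6.07 × 40^0.631 ≈ 62.24 kt.
V₂: ΔP = 52, V ≈ 6.07 × 52^0.631 ≈ 73.45 kt.
ΔV over 30 h = 11.21 kt → 24 h equivalent = 11.21 × 24/30 ≈ 8.97 kt.
9 kt < 30 kt ⇒ not rapid intensification.

9 kt, no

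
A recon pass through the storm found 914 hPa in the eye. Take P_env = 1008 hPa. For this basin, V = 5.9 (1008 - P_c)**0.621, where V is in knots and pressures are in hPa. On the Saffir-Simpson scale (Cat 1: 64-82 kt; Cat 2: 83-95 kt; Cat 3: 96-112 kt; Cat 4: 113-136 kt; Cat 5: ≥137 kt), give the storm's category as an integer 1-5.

3

ΔP = 1008 − 914 = 94 hPa.
V ≈ 5.9 × 94^0.621 = 5.9 × 16.80 ≈ 99 kt.
99 kt falls in the Category 3 band.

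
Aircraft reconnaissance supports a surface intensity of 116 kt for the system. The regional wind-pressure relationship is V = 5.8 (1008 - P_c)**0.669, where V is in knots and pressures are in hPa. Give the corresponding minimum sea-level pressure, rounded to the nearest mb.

ΔP = (V / 5.8)^(1/0.669) = (116/5.8)^1.495.
116/5.8 = 20.000; 20.000^1.495 ≈ 88.05 mb.
P_c = 1008 − 88.05 = 919.95 ≈ 920 mb.

920 mb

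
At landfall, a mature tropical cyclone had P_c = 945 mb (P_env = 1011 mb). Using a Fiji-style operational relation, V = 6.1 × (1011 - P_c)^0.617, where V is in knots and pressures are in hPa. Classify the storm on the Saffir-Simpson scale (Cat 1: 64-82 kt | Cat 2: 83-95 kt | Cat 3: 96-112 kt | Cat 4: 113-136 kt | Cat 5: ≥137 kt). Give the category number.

ΔP = 1011 − 945 = 66 mb.
V ≈ 6.1 × 66^0.617 = 6.1 × 13.26 ≈ 81 kt.
81 kt falls in the Category 1 band.

1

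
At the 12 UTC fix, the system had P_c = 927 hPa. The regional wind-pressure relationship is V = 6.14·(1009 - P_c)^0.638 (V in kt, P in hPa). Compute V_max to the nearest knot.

102 kt

ΔP = 1009 − 927 = 82 hPa.
82^0.638 ≈ 16.635.
V ≈ 6.14 × 16.635 ≈ 102.1 kt.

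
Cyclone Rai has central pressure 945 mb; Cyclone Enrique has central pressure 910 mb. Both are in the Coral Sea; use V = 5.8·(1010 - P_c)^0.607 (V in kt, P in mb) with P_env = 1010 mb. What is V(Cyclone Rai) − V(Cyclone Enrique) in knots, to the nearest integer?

Cyclone Rai: ΔP = 65; V ≈ 5.8 × 65^0.607 ≈ 73.09 kt.
Cyclone Enrique: ΔP = 100; V ≈ 5.8 × 100^0.607 ≈ 94.94 kt.
Difference ≈ 73.09 − 94.94 = -21.85 → -22 kt.

-22 kt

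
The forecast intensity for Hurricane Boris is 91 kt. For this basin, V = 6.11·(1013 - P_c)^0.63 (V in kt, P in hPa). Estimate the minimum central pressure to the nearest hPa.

940 hPa

ΔP = (V / 6.11)^(1/0.63) = (91/6.11)^1.587.
91/6.11 = 14.894; 14.894^1.587 ≈ 72.76 hPa.
P_c = 1013 − 72.76 = 940.24 ≈ 940 hPa.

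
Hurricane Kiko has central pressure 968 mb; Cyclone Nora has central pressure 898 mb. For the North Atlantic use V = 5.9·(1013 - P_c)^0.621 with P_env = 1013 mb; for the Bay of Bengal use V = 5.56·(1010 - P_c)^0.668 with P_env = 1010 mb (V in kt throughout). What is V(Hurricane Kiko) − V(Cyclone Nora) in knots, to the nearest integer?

-67 kt

Hurricane Kiko: ΔP = 45; V ≈ 5.9 × 45^0.621 ≈ 62.73 kt.
Cyclone Nora: ΔP = 112; V ≈ 5.56 × 112^0.668 ≈ 130.00 kt.
Difference ≈ 62.73 − 130.00 = -67.27 → -67 kt.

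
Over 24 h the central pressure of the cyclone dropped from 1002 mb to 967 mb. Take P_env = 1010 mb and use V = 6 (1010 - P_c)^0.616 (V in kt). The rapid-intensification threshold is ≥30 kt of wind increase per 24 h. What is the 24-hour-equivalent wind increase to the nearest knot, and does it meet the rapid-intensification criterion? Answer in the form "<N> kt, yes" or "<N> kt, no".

V₁: ΔP = 8, V ≈ 6 × 8^0.616 ≈ 21.60 kt.
V₂: ΔP = 43, V ≈ 6 × 43^0.616 ≈ 60.87 kt.
ΔV over 24 h = 39.27 kt → 24 h equivalent = 39.27 × 24/24 ≈ 39.27 kt.
39 kt ≥ 30 kt ⇒ rapid intensification.

39 kt, yes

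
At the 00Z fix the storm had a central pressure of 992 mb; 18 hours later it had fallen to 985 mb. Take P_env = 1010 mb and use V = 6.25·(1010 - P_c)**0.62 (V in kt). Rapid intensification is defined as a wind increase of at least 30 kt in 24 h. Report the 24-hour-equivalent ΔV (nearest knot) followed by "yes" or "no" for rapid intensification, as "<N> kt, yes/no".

11 kt, no

V₁: ΔP = 18, V ≈ 6.25 × 18^0.62 ≈ 37.51 kt.
V₂: ΔP = 25, V ≈ 6.25 × 25^0.62 ≈ 45.98 kt.
ΔV over 18 h = 8.47 kt → 24 h equivalent = 8.47 × 24/18 ≈ 11.29 kt.
11 kt < 30 kt ⇒ not rapid intensification.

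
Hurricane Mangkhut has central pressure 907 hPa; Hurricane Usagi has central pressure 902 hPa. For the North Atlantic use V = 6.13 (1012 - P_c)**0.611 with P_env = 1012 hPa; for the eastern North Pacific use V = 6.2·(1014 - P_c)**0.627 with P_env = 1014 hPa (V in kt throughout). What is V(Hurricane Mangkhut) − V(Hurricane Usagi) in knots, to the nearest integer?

Hurricane Mangkhut: ΔP = 105; V ≈ 6.13 × 105^0.611 ≈ 105.29 kt.
Hurricane Usagi: ΔP = 112; V ≈ 6.2 × 112^0.627 ≈ 119.47 kt.
Difference ≈ 105.29 − 119.47 = -14.18 → -14 kt.

-14 kt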